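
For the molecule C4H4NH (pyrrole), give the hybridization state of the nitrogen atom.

N has three σ bonds; its lone pair occupies the p orbital and is part of the aromatic π system, so N is sp2 (not the sp3 a naive steric count of 4 would give).

sp^2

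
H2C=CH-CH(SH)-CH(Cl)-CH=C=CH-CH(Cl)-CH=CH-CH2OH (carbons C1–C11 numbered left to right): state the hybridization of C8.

sp³

C8 carries 4 σ bonds, giving a steric number of 4, so it is sp3.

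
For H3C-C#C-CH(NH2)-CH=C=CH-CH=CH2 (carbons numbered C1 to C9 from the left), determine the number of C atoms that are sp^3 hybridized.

2

C1: sp3 ✓
C2: sp
C3: sp
C4: sp3 ✓
C5: sp2
C6: sp
C7: sp2
C8: sp2
C9: sp2
C1, C4 → 2 sp3 carbons.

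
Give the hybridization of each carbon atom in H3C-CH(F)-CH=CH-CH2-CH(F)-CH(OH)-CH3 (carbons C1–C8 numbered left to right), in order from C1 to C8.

C1 (4 σ bonds) has steric number 4: sp3.
C2: 4 σ bonds; 4 regions of electron density → sp3.
C3 is sp2: 3 σ bonds, plus one π bond, 3 electron-density regions.
C4: 3 σ bonds, plus one π bond; 3 regions of electron density → sp2.
C5: 4 σ bonds — 4 electron domains, sp3.
C6: 4 σ bonds — 4 electron domains, sp3.
C7 (4 σ bonds) has steric number 4: sp3.
C8 carries 4 σ bonds, giving a steric number of 4, so it is sp3.

C1 sp3, C2 sp3, C3 sp2, C4 sp2, C5 sp3, C6 sp3, C7 sp3, C8 sp3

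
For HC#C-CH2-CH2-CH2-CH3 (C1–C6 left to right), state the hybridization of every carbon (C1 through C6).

C1 has 2 σ bonds, plus two π bonds: steric number 2 → sp.
C2 — 2 σ bonds, plus two π bonds. Steric number 2, so sp.
C3 is sp3: 4 σ bonds, 4 electron-density regions.
C4: 4 σ bonds — 4 electron domains, sp3.
C5 has 4 σ bonds: steric number 4 → sp3.
C6 has 4 σ bonds: steric number 4 → sp3.

C1 sp, C2 sp, C3 sp3, C4 sp3, C5 sp3, C6 sp3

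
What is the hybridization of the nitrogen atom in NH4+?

sp3

Four σ bonds, no lone pair → sp3, tetrahedral.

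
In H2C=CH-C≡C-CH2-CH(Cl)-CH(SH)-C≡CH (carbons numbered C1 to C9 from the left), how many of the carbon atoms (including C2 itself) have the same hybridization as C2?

2

C2 is sp2 (one π bond).
C1: sp2 ✓
C2: sp2 ✓
C3: sp
C4: sp
C5: sp3
C6: sp3
C7: sp3
C8: sp
C9: sp
2 carbons are sp2.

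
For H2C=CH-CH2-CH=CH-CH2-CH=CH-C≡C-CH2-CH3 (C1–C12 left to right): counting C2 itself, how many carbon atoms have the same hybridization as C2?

6

C2 is sp2 (one π bond).
C1: sp2 ✓
C2: sp2 ✓
C3: sp3
C4: sp2 ✓
C5: sp2 ✓
C6: sp3
C7: sp2 ✓
C8: sp2 ✓
C9: sp
C10: sp
C11: sp3
C12: sp3
6 carbons are sp2.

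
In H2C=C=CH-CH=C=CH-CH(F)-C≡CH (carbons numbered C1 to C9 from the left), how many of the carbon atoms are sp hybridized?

C1: sp2
C2: sp ✓
C3: sp2
C4: sp2
C5: sp ✓
C6: sp2
C7: sp3
C8: sp ✓
C9: sp ✓
C2, C5, C8, C9 → 4 sp carbons.

4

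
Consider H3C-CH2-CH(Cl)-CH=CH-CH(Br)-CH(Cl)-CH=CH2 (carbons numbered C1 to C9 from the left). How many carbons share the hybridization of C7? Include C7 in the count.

C7 is sp3 (only σ bonds).
C1: sp3 ✓
C2: sp3 ✓
C3: sp3 ✓
C4: sp2
C5: sp2
C6: sp3 ✓
C7: sp3 ✓
C8: sp2
C9: sp2
5 carbons are sp3.

5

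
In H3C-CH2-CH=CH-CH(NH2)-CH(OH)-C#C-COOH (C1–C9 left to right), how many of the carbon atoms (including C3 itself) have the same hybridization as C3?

C3 is sp2 (one π bond).
C1: sp3
C2: sp3
C3: sp2 ✓
C4: sp2 ✓
C5: sp3
C6: sp3
C7: sp
C8: sp
C9: sp2 ✓
3 carbons are sp2.

3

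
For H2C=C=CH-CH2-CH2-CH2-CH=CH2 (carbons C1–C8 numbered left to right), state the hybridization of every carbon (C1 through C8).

C1 sp2, C2 sp, C3 sp2, C4 sp3, C5 sp3, C6 sp3, C7 sp2, C8 sp2

C1 carries 3 σ bonds, plus one π bond, giving a steric number of 3, so it is sp2.
C2 — 2 σ bonds, plus two π bonds. Steric number 2, so sp.
C3 is sp2: 3 σ bonds, plus one π bond, 3 electron-density regions.
C4 (4 σ bonds) has steric number 4: sp3.
C5: 4 σ bonds; 4 regions of electron density → sp3.
C6 (4 σ bonds) has steric number 4: sp3.
C7 (3 σ bonds, plus one π bond) has steric number 3: sp2.
C8 has 3 σ bonds, plus one π bond: steric number 3 → sp2.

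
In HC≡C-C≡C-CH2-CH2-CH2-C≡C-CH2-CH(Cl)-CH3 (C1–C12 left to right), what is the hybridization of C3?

C3 (2 σ bonds, plus two π bonds) has steric number 2: sp.

sp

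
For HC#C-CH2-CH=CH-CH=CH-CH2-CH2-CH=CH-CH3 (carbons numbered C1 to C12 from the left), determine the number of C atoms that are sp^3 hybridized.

C1: sp
C2: sp
C3: sp3 ✓
C4: sp2
C5: sp2
C6: sp2
C7: sp2
C8: sp3 ✓
C9: sp3 ✓
C10: sp2
C11: sp2
C12: sp3 ✓
C3, C8, C9, C12 → 4 sp3 carbons.

4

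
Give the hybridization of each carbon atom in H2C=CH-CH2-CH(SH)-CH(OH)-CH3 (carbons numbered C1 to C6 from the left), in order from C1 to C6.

C1 sp2, C2 sp2, C3 sp3, C4 sp3, C5 sp3, C6 sp3

C1 has 3 σ bonds, plus one π bond: steric number 3 → sp2.
C2: 3 σ bonds, plus one π bond — 3 electron domains, sp2.
C3 has 4 σ bonds: steric number 4 → sp3.
C4 has 4 σ bonds: steric number 4 → sp3.
C5 — 4 σ bonds. Steric number 4, so sp3.
C6 carries 4 σ bonds, giving a steric number of 4, so it is sp3.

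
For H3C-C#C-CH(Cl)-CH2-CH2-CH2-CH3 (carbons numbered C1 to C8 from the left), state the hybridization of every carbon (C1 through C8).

C1 — 4 σ bonds. Steric number 4, so sp3.
C2 — 2 σ bonds, plus two π bonds. Steric number 2, so sp.
C3: 2 σ bonds, plus two π bonds; 2 regions of electron density → sp.
C4: 4 σ bonds — 4 electron domains, sp3.
C5: 4 σ bonds — 4 electron domains, sp3.
C6: 4 σ bonds; 4 regions of electron density → sp3.
C7 — 4 σ bonds. Steric number 4, so sp3.
C8: 4 σ bonds — 4 electron domains, sp3.

C1 sp3, C2 sp, C3 sp, C4 sp3, C5 sp3, C6 sp3, C7 sp3, C8 sp3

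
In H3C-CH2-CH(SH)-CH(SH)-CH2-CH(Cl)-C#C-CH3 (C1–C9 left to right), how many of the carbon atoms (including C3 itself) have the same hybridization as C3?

7

C3 is sp3 (only σ bonds).
C1: sp3 ✓
C2: sp3 ✓
C3: sp3 ✓
C4: sp3 ✓
C5: sp3 ✓
C6: sp3 ✓
C7: sp
C8: sp
C9: sp3 ✓
7 carbons are sp3.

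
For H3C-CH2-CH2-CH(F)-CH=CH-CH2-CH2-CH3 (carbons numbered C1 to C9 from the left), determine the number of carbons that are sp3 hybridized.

C1: sp3 ✓
C2: sp3 ✓
C3: sp3 ✓
C4: sp3 ✓
C5: sp2
C6: sp2
C7: sp3 ✓
C8: sp3 ✓
C9: sp3 ✓
C1, C2, C3, C4, C7, C8, C9 → 7 sp3 carbons.

7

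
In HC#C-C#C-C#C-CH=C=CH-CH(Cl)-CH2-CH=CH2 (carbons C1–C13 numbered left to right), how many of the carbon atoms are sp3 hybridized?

2

C1: sp
C2: sp
C3: sp
C4: sp
C5: sp
C6: sp
C7: sp2
C8: sp
C9: sp2
C10: sp3 ✓
C11: sp3 ✓
C12: sp2
C13: sp2
C10, C11 → 2 sp3 carbons.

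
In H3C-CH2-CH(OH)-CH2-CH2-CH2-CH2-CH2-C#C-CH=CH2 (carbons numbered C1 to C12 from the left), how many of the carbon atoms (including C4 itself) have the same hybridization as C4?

8

C4 is sp3 (only σ bonds).
C1: sp3 ✓
C2: sp3 ✓
C3: sp3 ✓
C4: sp3 ✓
C5: sp3 ✓
C6: sp3 ✓
C7: sp3 ✓
C8: sp3 ✓
C9: sp
C10: sp
C11: sp2
C12: sp2
8 carbons are sp3.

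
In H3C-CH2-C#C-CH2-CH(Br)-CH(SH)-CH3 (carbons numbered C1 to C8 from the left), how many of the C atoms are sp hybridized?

2

C1: sp3
C2: sp3
C3: sp ✓
C4: sp ✓
C5: sp3
C6: sp3
C7: sp3
C8: sp3
C3, C4 → 2 sp carbons.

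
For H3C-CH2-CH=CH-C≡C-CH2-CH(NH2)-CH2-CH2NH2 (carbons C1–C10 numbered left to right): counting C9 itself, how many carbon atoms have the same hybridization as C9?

6

C9 is sp3 (only σ bonds).
C1: sp3 ✓
C2: sp3 ✓
C3: sp2
C4: sp2
C5: sp
C6: sp
C7: sp3 ✓
C8: sp3 ✓
C9: sp3 ✓
C10: sp3 ✓
6 carbons are sp3.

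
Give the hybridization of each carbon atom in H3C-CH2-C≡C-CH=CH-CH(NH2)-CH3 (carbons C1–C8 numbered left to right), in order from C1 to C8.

C1 sp3, C2 sp3, C3 sp, C4 sp, C5 sp2, C6 sp2, C7 sp3, C8 sp3

C1 (4 σ bonds) has steric number 4: sp3.
C2 carries 4 σ bonds, giving a steric number of 4, so it is sp3.
C3 carries 2 σ bonds, plus two π bonds, giving a steric number of 2, so it is sp.
C4 (2 σ bonds, plus two π bonds) has steric number 2: sp.
C5 has 3 σ bonds, plus one π bond: steric number 3 → sp2.
C6 (3 σ bonds, plus one π bond) has steric number 3: sp2.
C7 — 4 σ bonds. Steric number 4, so sp3.
C8: 4 σ bonds — 4 electron domains, sp3.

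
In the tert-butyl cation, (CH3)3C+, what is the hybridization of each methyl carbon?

sp^3

Each methyl carbon is sp3: 4 σ bonds, 4 electron-density regions.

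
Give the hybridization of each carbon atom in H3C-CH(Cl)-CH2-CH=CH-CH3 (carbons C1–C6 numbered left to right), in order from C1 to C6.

C1: 4 σ bonds — 4 electron domains, sp3.
C2 — 4 σ bonds. Steric number 4, so sp3.
C3 (4 σ bonds) has steric number 4: sp3.
C4: 3 σ bonds, plus one π bond; 3 regions of electron density → sp2.
C5 is sp2: 3 σ bonds, plus one π bond, 3 electron-density regions.
C6: 4 σ bonds; 4 regions of electron density → sp3.

C1 sp3, C2 sp3, C3 sp3, C4 sp2, C5 sp2, C6 sp3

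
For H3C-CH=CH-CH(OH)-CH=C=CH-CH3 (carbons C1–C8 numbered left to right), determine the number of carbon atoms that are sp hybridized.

C1: sp3
C2: sp2
C3: sp2
C4: sp3
C5: sp2
C6: sp ✓
C7: sp2
C8: sp3
C6 → 1 sp carbon.

1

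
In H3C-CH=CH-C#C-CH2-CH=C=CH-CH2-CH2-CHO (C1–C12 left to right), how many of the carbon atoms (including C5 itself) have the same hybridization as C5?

C5 is sp (two π bonds).
C1: sp3
C2: sp2
C3: sp2
C4: sp ✓
C5: sp ✓
C6: sp3
C7: sp2
C8: sp ✓
C9: sp2
C10: sp3
C11: sp3
C12: sp2
3 carbons are sp.

3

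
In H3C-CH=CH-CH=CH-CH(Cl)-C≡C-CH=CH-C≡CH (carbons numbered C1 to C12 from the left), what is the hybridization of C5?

C5 (3 σ bonds, plus one π bond) has steric number 3: sp2.

sp2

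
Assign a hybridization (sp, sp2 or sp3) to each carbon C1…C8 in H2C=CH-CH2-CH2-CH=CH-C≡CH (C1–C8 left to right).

C1 sp2, C2 sp2, C3 sp3, C4 sp3, C5 sp2, C6 sp2, C7 sp, C8 sp

C1 carries 3 σ bonds, plus one π bond, giving a steric number of 3, so it is sp2.
C2 carries 3 σ bonds, plus one π bond, giving a steric number of 3, so it is sp2.
C3 (4 σ bonds) has steric number 4: sp3.
C4: 4 σ bonds; 4 regions of electron density → sp3.
C5 (3 σ bonds, plus one π bond) has steric number 3: sp2.
C6: 3 σ bonds, plus one π bond — 3 electron domains, sp2.
C7 has 2 σ bonds, plus two π bonds: steric number 2 → sp.
C8 carries 2 σ bonds, plus two π bonds, giving a steric number of 2, so it is sp.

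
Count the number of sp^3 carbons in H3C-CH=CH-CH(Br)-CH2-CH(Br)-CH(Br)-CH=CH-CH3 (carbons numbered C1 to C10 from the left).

6

C1: sp3 ✓
C2: sp2
C3: sp2
C4: sp3 ✓
C5: sp3 ✓
C6: sp3 ✓
C7: sp3 ✓
C8: sp2
C9: sp2
C10: sp3 ✓
C1, C4, C5, C6, C7, C10 → 6 sp3 carbons.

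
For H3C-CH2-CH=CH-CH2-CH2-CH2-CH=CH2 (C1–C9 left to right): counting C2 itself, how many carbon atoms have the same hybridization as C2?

5

C2 is sp3 (only σ bonds).
C1: sp3 ✓
C2: sp3 ✓
C3: sp2
C4: sp2
C5: sp3 ✓
C6: sp3 ✓
C7: sp3 ✓
C8: sp2
C9: sp2
5 carbons are sp3.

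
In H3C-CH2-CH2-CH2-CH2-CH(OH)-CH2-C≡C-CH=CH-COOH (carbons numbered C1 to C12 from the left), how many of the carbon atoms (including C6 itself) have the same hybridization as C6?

C6 is sp3 (only σ bonds).
C1: sp3 ✓
C2: sp3 ✓
C3: sp3 ✓
C4: sp3 ✓
C5: sp3 ✓
C6: sp3 ✓
C7: sp3 ✓
C8: sp
C9: sp
C10: sp2
C11: sp2
C12: sp2
7 carbons are sp3.

7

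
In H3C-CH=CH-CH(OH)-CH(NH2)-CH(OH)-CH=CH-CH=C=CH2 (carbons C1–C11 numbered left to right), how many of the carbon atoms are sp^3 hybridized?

4

C1: sp3 ✓
C2: sp2
C3: sp2
C4: sp3 ✓
C5: sp3 ✓
C6: sp3 ✓
C7: sp2
C8: sp2
C9: sp2
C10: sp
C11: sp2
C1, C4, C5, C6 → 4 sp3 carbons.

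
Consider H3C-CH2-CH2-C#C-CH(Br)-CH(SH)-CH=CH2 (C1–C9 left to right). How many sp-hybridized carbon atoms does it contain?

2

C1: sp3
C2: sp3
C3: sp3
C4: sp ✓
C5: sp ✓
C6: sp3
C7: sp3
C8: sp2
C9: sp2
C4, C5 → 2 sp carbons.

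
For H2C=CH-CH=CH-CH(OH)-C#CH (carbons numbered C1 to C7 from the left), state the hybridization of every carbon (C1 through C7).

C1 sp2, C2 sp2, C3 sp2, C4 sp2, C5 sp3, C6 sp, C7 sp

C1 has 3 σ bonds, plus one π bond: steric number 3 → sp2.
C2 (3 σ bonds, plus one π bond) has steric number 3: sp2.
C3 — 3 σ bonds, plus one π bond. Steric number 3, so sp2.
C4 (3 σ bonds, plus one π bond) has steric number 3: sp2.
C5 has 4 σ bonds: steric number 4 → sp3.
C6 — 2 σ bonds, plus two π bonds. Steric number 2, so sp.
C7: 2 σ bonds, plus two π bonds — 2 electron domains, sp.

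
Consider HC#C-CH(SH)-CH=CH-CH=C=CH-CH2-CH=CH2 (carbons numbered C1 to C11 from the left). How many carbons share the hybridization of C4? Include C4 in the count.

C4 is sp2 (one π bond).
C1: sp
C2: sp
C3: sp3
C4: sp2 ✓
C5: sp2 ✓
C6: sp2 ✓
C7: sp
C8: sp2 ✓
C9: sp3
C10: sp2 ✓
C11: sp2 ✓
6 carbons are sp2.

6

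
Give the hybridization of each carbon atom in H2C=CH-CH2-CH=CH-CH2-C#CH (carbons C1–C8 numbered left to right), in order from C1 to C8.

C1 — 3 σ bonds, plus one π bond. Steric number 3, so sp2.
C2 — 3 σ bonds, plus one π bond. Steric number 3, so sp2.
C3 — 4 σ bonds. Steric number 4, so sp3.
C4: 3 σ bonds, plus one π bond — 3 electron domains, sp2.
C5: 3 σ bonds, plus one π bond; 3 regions of electron density → sp2.
C6 is sp3: 4 σ bonds, 4 electron-density regions.
C7 has 2 σ bonds, plus two π bonds: steric number 2 → sp.
C8 (2 σ bonds, plus two π bonds) has steric number 2: sp.

C1 sp2, C2 sp2, C3 sp3, C4 sp2, C5 sp2, C6 sp3, C7 sp, C8 sp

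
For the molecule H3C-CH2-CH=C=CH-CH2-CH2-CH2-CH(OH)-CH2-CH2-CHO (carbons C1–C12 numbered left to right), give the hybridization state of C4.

sp

C4 carries 2 σ bonds, plus two π bonds, giving a steric number of 2, so it is sp.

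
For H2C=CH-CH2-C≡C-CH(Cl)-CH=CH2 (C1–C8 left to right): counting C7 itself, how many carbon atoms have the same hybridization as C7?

4

C7 is sp2 (one π bond).
C1: sp2 ✓
C2: sp2 ✓
C3: sp3
C4: sp
C5: sp
C6: sp3
C7: sp2 ✓
C8: sp2 ✓
4 carbons are sp2.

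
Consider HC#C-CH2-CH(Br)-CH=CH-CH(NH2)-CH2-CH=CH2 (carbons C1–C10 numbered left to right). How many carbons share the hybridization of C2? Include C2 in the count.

2

C2 is sp (two π bonds).
C1: sp ✓
C2: sp ✓
C3: sp3
C4: sp3
C5: sp2
C6: sp2
C7: sp3
C8: sp3
C9: sp2
C10: sp2
2 carbons are sp.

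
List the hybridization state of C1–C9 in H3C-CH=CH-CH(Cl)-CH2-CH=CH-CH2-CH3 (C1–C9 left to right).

C1 sp3, C2 sp2, C3 sp2, C4 sp3, C5 sp3, C6 sp2, C7 sp2, C8 sp3, C9 sp3

C1 (4 σ bonds) has steric number 4: sp3.
C2 has 3 σ bonds, plus one π bond: steric number 3 → sp2.
C3 (3 σ bonds, plus one π bond) has steric number 3: sp2.
C4 (4 σ bonds) has steric number 4: sp3.
C5: 4 σ bonds — 4 electron domains, sp3.
C6 carries 3 σ bonds, plus one π bond, giving a steric number of 3, so it is sp2.
C7 is sp2: 3 σ bonds, plus one π bond, 3 electron-density regions.
C8: 4 σ bonds — 4 electron domains, sp3.
C9 — 4 σ bonds. Steric number 4, so sp3.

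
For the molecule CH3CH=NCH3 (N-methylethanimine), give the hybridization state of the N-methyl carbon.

The N-methyl carbon: 4 σ bonds — 4 electron domains, sp3.

sp³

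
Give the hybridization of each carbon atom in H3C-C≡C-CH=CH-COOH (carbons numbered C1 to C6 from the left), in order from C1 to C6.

C1 — 4 σ bonds. Steric number 4, so sp3.
C2 has 2 σ bonds, plus two π bonds: steric number 2 → sp.
C3: 2 σ bonds, plus two π bonds; 2 regions of electron density → sp.
C4 is sp2: 3 σ bonds, plus one π bond, 3 electron-density regions.
C5 carries 3 σ bonds, plus one π bond, giving a steric number of 3, so it is sp2.
C6: 3 σ bonds, plus one π bond — 3 electron domains, sp2.

C1 sp3, C2 sp, C3 sp, C4 sp2, C5 sp2, C6 sp2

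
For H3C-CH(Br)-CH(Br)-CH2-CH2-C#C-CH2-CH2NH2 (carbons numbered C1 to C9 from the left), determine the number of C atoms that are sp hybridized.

C1: sp3
C2: sp3
C3: sp3
C4: sp3
C5: sp3
C6: sp ✓
C7: sp ✓
C8: sp3
C9: sp3
C6, C7 → 2 sp carbons.

2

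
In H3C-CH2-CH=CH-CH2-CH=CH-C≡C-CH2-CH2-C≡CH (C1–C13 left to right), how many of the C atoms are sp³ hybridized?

C1: sp3 ✓
C2: sp3 ✓
C3: sp2
C4: sp2
C5: sp3 ✓
C6: sp2
C7: sp2
C8: sp
C9: sp
C10: sp3 ✓
C11: sp3 ✓
C12: sp
C13: sp
C1, C2, C5, C10, C11 → 5 sp3 carbons.

5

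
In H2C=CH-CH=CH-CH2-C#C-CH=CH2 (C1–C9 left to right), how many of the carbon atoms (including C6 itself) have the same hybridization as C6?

2

C6 is sp (two π bonds).
C1: sp2
C2: sp2
C3: sp2
C4: sp2
C5: sp3
C6: sp ✓
C7: sp ✓
C8: sp2
C9: sp2
2 carbons are sp.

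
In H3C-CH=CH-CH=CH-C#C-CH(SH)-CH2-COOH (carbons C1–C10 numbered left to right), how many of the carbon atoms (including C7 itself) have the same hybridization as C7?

2

C7 is sp (two π bonds).
C1: sp3
C2: sp2
C3: sp2
C4: sp2
C5: sp2
C6: sp ✓
C7: sp ✓
C8: sp3
C9: sp3
C10: sp2
2 carbons are sp.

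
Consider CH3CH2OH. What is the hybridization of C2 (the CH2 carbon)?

sp3

C2 (the CH2 carbon) is sp3: 4 σ bonds, 4 electron-density regions.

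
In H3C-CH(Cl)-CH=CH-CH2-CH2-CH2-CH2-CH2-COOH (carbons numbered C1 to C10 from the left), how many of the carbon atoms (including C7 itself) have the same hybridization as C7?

C7 is sp3 (only σ bonds).
C1: sp3 ✓
C2: sp3 ✓
C3: sp2
C4: sp2
C5: sp3 ✓
C6: sp3 ✓
C7: sp3 ✓
C8: sp3 ✓
C9: sp3 ✓
C10: sp2
7 carbons are sp3.

7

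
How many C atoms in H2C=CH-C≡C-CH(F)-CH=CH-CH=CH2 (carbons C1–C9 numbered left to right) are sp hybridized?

C1: sp2
C2: sp2
C3: sp ✓
C4: sp ✓
C5: sp3
C6: sp2
C7: sp2
C8: sp2
C9: sp2
C3, C4 → 2 sp carbons.

2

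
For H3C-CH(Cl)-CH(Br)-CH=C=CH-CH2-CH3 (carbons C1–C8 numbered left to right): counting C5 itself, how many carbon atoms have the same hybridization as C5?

1

C5 is sp (two π bonds).
C1: sp3
C2: sp3
C3: sp3
C4: sp2
C5: sp ✓
C6: sp2
C7: sp3
C8: sp3
1 carbon is sp.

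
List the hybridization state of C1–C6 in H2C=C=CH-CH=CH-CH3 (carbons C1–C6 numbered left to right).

C1: 3 σ bonds, plus one π bond — 3 electron domains, sp2.
C2: 2 σ bonds, plus two π bonds; 2 regions of electron density → sp.
C3 has 3 σ bonds, plus one π bond: steric number 3 → sp2.
C4 has 3 σ bonds, plus one π bond: steric number 3 → sp2.
C5 carries 3 σ bonds, plus one π bond, giving a steric number of 3, so it is sp2.
C6 (4 σ bonds) has steric number 4: sp3.

C1 sp2, C2 sp, C3 sp2, C4 sp2, C5 sp2, C6 sp3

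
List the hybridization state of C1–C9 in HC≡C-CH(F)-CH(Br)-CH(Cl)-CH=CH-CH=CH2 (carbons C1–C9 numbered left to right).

C1 carries 2 σ bonds, plus two π bonds, giving a steric number of 2, so it is sp.
C2 — 2 σ bonds, plus two π bonds. Steric number 2, so sp.
C3: 4 σ bonds — 4 electron domains, sp3.
C4 (4 σ bonds) has steric number 4: sp3.
C5 carries 4 σ bonds, giving a steric number of 4, so it is sp3.
C6: 3 σ bonds, plus one π bond — 3 electron domains, sp2.
C7 is sp2: 3 σ bonds, plus one π bond, 3 electron-density regions.
C8 — 3 σ bonds, plus one π bond. Steric number 3, so sp2.
C9 (3 σ bonds, plus one π bond) has steric number 3: sp2.

C1 sp, C2 sp, C3 sp3, C4 sp3, C5 sp3, C6 sp2, C7 sp2, C8 sp2, C9 sp2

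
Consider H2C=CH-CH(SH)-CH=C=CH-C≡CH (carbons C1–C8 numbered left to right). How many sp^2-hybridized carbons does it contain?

C1: sp2 ✓
C2: sp2 ✓
C3: sp3
C4: sp2 ✓
C5: sp
C6: sp2 ✓
C7: sp
C8: sp
C1, C2, C4, C6 → 4 sp2 carbons.

4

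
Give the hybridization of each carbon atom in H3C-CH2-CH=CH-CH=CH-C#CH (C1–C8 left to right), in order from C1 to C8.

C1 sp3, C2 sp3, C3 sp2, C4 sp2, C5 sp2, C6 sp2, C7 sp, C8 sp

C1: 4 σ bonds — 4 electron domains, sp3.
C2 carries 4 σ bonds, giving a steric number of 4, so it is sp3.
C3 has 3 σ bonds, plus one π bond: steric number 3 → sp2.
C4: 3 σ bonds, plus one π bond — 3 electron domains, sp2.
C5 is sp2: 3 σ bonds, plus one π bond, 3 electron-density regions.
C6 carries 3 σ bonds, plus one π bond, giving a steric number of 3, so it is sp2.
C7: 2 σ bonds, plus two π bonds; 2 regions of electron density → sp.
C8 — 2 σ bonds, plus two π bonds. Steric number 2, so sp.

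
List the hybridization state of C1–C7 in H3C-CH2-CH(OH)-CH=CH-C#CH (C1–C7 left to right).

C1 sp3, C2 sp3, C3 sp3, C4 sp2, C5 sp2, C6 sp, C7 sp

C1 is sp3: 4 σ bonds, 4 electron-density regions.
C2 (4 σ bonds) has steric number 4: sp3.
C3 — 4 σ bonds. Steric number 4, so sp3.
C4: 3 σ bonds, plus one π bond — 3 electron domains, sp2.
C5 carries 3 σ bonds, plus one π bond, giving a steric number of 3, so it is sp2.
C6 has 2 σ bonds, plus two π bonds: steric number 2 → sp.
C7: 2 σ bonds, plus two π bonds — 2 electron domains, sp.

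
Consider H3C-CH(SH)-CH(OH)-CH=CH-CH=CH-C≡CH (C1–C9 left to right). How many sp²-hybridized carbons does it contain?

4

C1: sp3
C2: sp3
C3: sp3
C4: sp2 ✓
C5: sp2 ✓
C6: sp2 ✓
C7: sp2 ✓
C8: sp
C9: sp
C4, C5, C6, C7 → 4 sp2 carbons.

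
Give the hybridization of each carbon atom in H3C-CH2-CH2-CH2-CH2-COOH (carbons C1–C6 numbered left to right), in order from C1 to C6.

C1 sp3, C2 sp3, C3 sp3, C4 sp3, C5 sp3, C6 sp2

C1: 4 σ bonds — 4 electron domains, sp3.
C2 has 4 σ bonds: steric number 4 → sp3.
C3 carries 4 σ bonds, giving a steric number of 4, so it is sp3.
C4: 4 σ bonds — 4 electron domains, sp3.
C5 has 4 σ bonds: steric number 4 → sp3.
C6 — 3 σ bonds, plus one π bond. Steric number 3, so sp2.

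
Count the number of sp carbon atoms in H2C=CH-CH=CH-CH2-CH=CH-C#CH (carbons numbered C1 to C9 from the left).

2

C1: sp2
C2: sp2
C3: sp2
C4: sp2
C5: sp3
C6: sp2
C7: sp2
C8: sp ✓
C9: sp ✓
C8, C9 → 2 sp carbons.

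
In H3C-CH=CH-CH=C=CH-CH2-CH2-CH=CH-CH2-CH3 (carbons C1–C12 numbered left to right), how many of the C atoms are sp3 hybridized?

5

C1: sp3 ✓
C2: sp2
C3: sp2
C4: sp2
C5: sp
C6: sp2
C7: sp3 ✓
C8: sp3 ✓
C9: sp2
C10: sp2
C11: sp3 ✓
C12: sp3 ✓
C1, C7, C8, C11, C12 → 5 sp3 carbons.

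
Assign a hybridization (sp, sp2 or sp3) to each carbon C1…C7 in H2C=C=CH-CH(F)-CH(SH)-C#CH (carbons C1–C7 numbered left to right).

C1: 3 σ bonds, plus one π bond; 3 regions of electron density → sp2.
C2 (2 σ bonds, plus two π bonds) has steric number 2: sp.
C3: 3 σ bonds, plus one π bond — 3 electron domains, sp2.
C4: 4 σ bonds; 4 regions of electron density → sp3.
C5: 4 σ bonds — 4 electron domains, sp3.
C6 (2 σ bonds, plus two π bonds) has steric number 2: sp.
C7 is sp: 2 σ bonds, plus two π bonds, 2 electron-density regions.

C1 sp2, C2 sp, C3 sp2, C4 sp3, C5 sp3, C6 sp, C7 sp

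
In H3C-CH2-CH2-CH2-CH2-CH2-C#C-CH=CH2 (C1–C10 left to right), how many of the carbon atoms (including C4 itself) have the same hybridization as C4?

C4 is sp3 (only σ bonds).
C1: sp3 ✓
C2: sp3 ✓
C3: sp3 ✓
C4: sp3 ✓
C5: sp3 ✓
C6: sp3 ✓
C7: sp
C8: sp
C9: sp2
C10: sp2
6 carbons are sp3.

6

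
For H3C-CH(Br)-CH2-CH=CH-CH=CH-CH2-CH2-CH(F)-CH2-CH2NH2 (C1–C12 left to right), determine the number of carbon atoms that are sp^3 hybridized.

8

C1: sp3 ✓
C2: sp3 ✓
C3: sp3 ✓
C4: sp2
C5: sp2
C6: sp2
C7: sp2
C8: sp3 ✓
C9: sp3 ✓
C10: sp3 ✓
C11: sp3 ✓
C12: sp3 ✓
C1, C2, C3, C8, C9, C10, C11, C12 → 8 sp3 carbons.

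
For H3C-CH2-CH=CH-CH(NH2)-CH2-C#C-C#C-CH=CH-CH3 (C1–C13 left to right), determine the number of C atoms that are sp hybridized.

4

C1: sp3
C2: sp3
C3: sp2
C4: sp2
C5: sp3
C6: sp3
C7: sp ✓
C8: sp ✓
C9: sp ✓
C10: sp ✓
C11: sp2
C12: sp2
C13: sp3
C7, C8, C9, C10 → 4 sp carbons.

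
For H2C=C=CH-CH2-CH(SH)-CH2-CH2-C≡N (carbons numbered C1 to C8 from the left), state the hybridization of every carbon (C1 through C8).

C1 — 3 σ bonds, plus one π bond. Steric number 3, so sp2.
C2 — 2 σ bonds, plus two π bonds. Steric number 2, so sp.
C3 (3 σ bonds, plus one π bond) has steric number 3: sp2.
C4 — 4 σ bonds. Steric number 4, so sp3.
C5 (4 σ bonds) has steric number 4: sp3.
C6: 4 σ bonds — 4 electron domains, sp3.
C7: 4 σ bonds — 4 electron domains, sp3.
C8 is sp: 2 σ bonds, plus two π bonds, 2 electron-density regions.

C1 sp2, C2 sp, C3 sp2, C4 sp3, C5 sp3, C6 sp3, C7 sp3, C8 sp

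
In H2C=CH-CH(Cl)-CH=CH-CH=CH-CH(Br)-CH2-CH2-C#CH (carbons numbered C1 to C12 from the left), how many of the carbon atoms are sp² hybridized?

C1: sp2 ✓
C2: sp2 ✓
C3: sp3
C4: sp2 ✓
C5: sp2 ✓
C6: sp2 ✓
C7: sp2 ✓
C8: sp3
C9: sp3
C10: sp3
C11: sp
C12: sp
C1, C2, C4, C5, C6, C7 → 6 sp2 carbons.

6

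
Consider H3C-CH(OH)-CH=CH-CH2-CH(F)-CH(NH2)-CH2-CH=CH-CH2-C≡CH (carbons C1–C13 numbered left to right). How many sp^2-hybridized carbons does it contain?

4

C1: sp3
C2: sp3
C3: sp2 ✓
C4: sp2 ✓
C5: sp3
C6: sp3
C7: sp3
C8: sp3
C9: sp2 ✓
C10: sp2 ✓
C11: sp3
C12: sp
C13: sp
C3, C4, C9, C10 → 4 sp2 carbons.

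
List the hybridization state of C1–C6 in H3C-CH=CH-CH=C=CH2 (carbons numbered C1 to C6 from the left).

C1 — 4 σ bonds. Steric number 4, so sp3.
C2 — 3 σ bonds, plus one π bond. Steric number 3, so sp2.
C3 carries 3 σ bonds, plus one π bond, giving a steric number of 3, so it is sp2.
C4: 3 σ bonds, plus one π bond; 3 regions of electron density → sp2.
C5 has 2 σ bonds, plus two π bonds: steric number 2 → sp.
C6: 3 σ bonds, plus one π bond — 3 electron domains, sp2.

C1 sp3, C2 sp2, C3 sp2, C4 sp2, C5 sp, C6 sp2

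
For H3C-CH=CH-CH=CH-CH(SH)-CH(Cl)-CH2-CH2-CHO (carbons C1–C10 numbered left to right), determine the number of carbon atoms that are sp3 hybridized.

C1: sp3 ✓
C2: sp2
C3: sp2
C4: sp2
C5: sp2
C6: sp3 ✓
C7: sp3 ✓
C8: sp3 ✓
C9: sp3 ✓
C10: sp2
C1, C6, C7, C8, C9 → 5 sp3 carbons.

5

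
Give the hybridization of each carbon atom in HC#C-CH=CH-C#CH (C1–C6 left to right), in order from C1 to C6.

C1 sp, C2 sp, C3 sp2, C4 sp2, C5 sp, C6 sp

C1 carries 2 σ bonds, plus two π bonds, giving a steric number of 2, so it is sp.
C2: 2 σ bonds, plus two π bonds; 2 regions of electron density → sp.
C3 is sp2: 3 σ bonds, plus one π bond, 3 electron-density regions.
C4 carries 3 σ bonds, plus one π bond, giving a steric number of 3, so it is sp2.
C5 (2 σ bonds, plus two π bonds) has steric number 2: sp.
C6 — 2 σ bonds, plus two π bonds. Steric number 2, so sp.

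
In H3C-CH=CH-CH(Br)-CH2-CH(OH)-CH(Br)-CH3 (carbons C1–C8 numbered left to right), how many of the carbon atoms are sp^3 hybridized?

C1: sp3 ✓
C2: sp2
C3: sp2
C4: sp3 ✓
C5: sp3 ✓
C6: sp3 ✓
C7: sp3 ✓
C8: sp3 ✓
C1, C4, C5, C6, C7, C8 → 6 sp3 carbons.

6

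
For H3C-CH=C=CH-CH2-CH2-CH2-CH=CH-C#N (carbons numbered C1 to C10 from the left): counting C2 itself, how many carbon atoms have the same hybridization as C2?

C2 is sp2 (one π bond).
C1: sp3
C2: sp2 ✓
C3: sp
C4: sp2 ✓
C5: sp3
C6: sp3
C7: sp3
C8: sp2 ✓
C9: sp2 ✓
C10: sp
4 carbons are sp2.

4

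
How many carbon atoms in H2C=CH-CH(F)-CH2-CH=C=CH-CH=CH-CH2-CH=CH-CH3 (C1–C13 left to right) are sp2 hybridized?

8

C1: sp2 ✓
C2: sp2 ✓
C3: sp3
C4: sp3
C5: sp2 ✓
C6: sp
C7: sp2 ✓
C8: sp2 ✓
C9: sp2 ✓
C10: sp3
C11: sp2 ✓
C12: sp2 ✓
C13: sp3
C1, C2, C5, C7, C8, C9, C11, C12 → 8 sp2 carbons.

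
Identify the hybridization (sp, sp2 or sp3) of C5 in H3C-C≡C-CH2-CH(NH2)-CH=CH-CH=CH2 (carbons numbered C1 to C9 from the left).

C5 (4 σ bonds) has steric number 4: sp3.

sp3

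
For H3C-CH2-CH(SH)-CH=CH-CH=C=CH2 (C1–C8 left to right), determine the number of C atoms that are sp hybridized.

1

C1: sp3
C2: sp3
C3: sp3
C4: sp2
C5: sp2
C6: sp2
C7: sp ✓
C8: sp2
C7 → 1 sp carbon.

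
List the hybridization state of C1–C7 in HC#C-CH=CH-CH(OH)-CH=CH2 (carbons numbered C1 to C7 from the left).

C1 sp, C2 sp, C3 sp2, C4 sp2, C5 sp3, C6 sp2, C7 sp2

C1: 2 σ bonds, plus two π bonds — 2 electron domains, sp.
C2: 2 σ bonds, plus two π bonds — 2 electron domains, sp.
C3 — 3 σ bonds, plus one π bond. Steric number 3, so sp2.
C4 (3 σ bonds, plus one π bond) has steric number 3: sp2.
C5: 4 σ bonds; 4 regions of electron density → sp3.
C6: 3 σ bonds, plus one π bond — 3 electron domains, sp2.
C7: 3 σ bonds, plus one π bond — 3 electron domains, sp2.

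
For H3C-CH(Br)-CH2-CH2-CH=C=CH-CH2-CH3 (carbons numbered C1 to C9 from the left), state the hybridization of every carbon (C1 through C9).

C1: 4 σ bonds; 4 regions of electron density → sp3.
C2 has 4 σ bonds: steric number 4 → sp3.
C3 (4 σ bonds) has steric number 4: sp3.
C4 (4 σ bonds) has steric number 4: sp3.
C5 is sp2: 3 σ bonds, plus one π bond, 3 electron-density regions.
C6 is sp: 2 σ bonds, plus two π bonds, 2 electron-density regions.
C7 has 3 σ bonds, plus one π bond: steric number 3 → sp2.
C8 carries 4 σ bonds, giving a steric number of 4, so it is sp3.
C9: 4 σ bonds; 4 regions of electron density → sp3.

C1 sp3, C2 sp3, C3 sp3, C4 sp3, C5 sp2, C6 sp, C7 sp2, C8 sp3, C9 sp3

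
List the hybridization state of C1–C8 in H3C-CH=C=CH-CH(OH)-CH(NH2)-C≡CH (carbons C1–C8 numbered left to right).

C1 sp3, C2 sp2, C3 sp, C4 sp2, C5 sp3, C6 sp3, C7 sp, C8 sp

C1 has 4 σ bonds: steric number 4 → sp3.
C2 — 3 σ bonds, plus one π bond. Steric number 3, so sp2.
C3: 2 σ bonds, plus two π bonds — 2 electron domains, sp.
C4 (3 σ bonds, plus one π bond) has steric number 3: sp2.
C5 — 4 σ bonds. Steric number 4, so sp3.
C6 has 4 σ bonds: steric number 4 → sp3.
C7 — 2 σ bonds, plus two π bonds. Steric number 2, so sp.
C8 — 2 σ bonds, plus two π bonds. Steric number 2, so sp.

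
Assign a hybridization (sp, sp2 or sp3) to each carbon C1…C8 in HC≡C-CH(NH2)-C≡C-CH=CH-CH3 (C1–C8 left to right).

C1 (2 σ bonds, plus two π bonds) has steric number 2: sp.
C2 — 2 σ bonds, plus two π bonds. Steric number 2, so sp.
C3 has 4 σ bonds: steric number 4 → sp3.
C4 carries 2 σ bonds, plus two π bonds, giving a steric number of 2, so it is sp.
C5 carries 2 σ bonds, plus two π bonds, giving a steric number of 2, so it is sp.
C6 has 3 σ bonds, plus one π bond: steric number 3 → sp2.
C7 (3 σ bonds, plus one π bond) has steric number 3: sp2.
C8: 4 σ bonds; 4 regions of electron density → sp3.

C1 sp, C2 sp, C3 sp3, C4 sp, C5 sp, C6 sp2, C7 sp2, C8 sp3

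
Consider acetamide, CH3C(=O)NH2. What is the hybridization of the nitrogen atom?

The nitrogen lone pair is delocalised into the carbonyl π system (amide resonance), so N is planar sp2 rather than the sp3 a naive steric count of 4 would suggest.

sp^2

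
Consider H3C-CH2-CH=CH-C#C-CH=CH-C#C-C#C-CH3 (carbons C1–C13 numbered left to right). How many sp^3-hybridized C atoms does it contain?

3

C1: sp3 ✓
C2: sp3 ✓
C3: sp2
C4: sp2
C5: sp
C6: sp
C7: sp2
C8: sp2
C9: sp
C10: sp
C11: sp
C12: sp
C13: sp3 ✓
C1, C2, C13 → 3 sp3 carbons.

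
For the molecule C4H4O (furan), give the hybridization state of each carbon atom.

sp²

Each carbon atom — 3 σ bonds, plus one π bond. Steric number 3, so sp2.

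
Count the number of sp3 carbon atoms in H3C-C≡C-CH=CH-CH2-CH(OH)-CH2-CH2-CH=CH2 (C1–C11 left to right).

5

C1: sp3 ✓
C2: sp
C3: sp
C4: sp2
C5: sp2
C6: sp3 ✓
C7: sp3 ✓
C8: sp3 ✓
C9: sp3 ✓
C10: sp2
C11: sp2
C1, C6, C7, C8, C9 → 5 sp3 carbons.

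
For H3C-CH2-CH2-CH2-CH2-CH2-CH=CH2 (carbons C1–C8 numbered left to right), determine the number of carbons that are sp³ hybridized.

C1: sp3 ✓
C2: sp3 ✓
C3: sp3 ✓
C4: sp3 ✓
C5: sp3 ✓
C6: sp3 ✓
C7: sp2
C8: sp2
C1, C2, C3, C4, C5, C6 → 6 sp3 carbons.

6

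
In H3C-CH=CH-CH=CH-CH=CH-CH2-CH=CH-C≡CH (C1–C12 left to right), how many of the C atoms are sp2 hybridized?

C1: sp3
C2: sp2 ✓
C3: sp2 ✓
C4: sp2 ✓
C5: sp2 ✓
C6: sp2 ✓
C7: sp2 ✓
C8: sp3
C9: sp2 ✓
C10: sp2 ✓
C11: sp
C12: sp
C2, C3, C4, C5, C6, C7, C9, C10 → 8 sp2 carbons.

8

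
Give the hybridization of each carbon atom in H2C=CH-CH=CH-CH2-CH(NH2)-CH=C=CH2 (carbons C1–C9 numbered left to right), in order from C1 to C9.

C1 sp2, C2 sp2, C3 sp2, C4 sp2, C5 sp3, C6 sp3, C7 sp2, C8 sp, C9 sp2

C1 has 3 σ bonds, plus one π bond: steric number 3 → sp2.
C2 carries 3 σ bonds, plus one π bond, giving a steric number of 3, so it is sp2.
C3 carries 3 σ bonds, plus one π bond, giving a steric number of 3, so it is sp2.
C4: 3 σ bonds, plus one π bond — 3 electron domains, sp2.
C5 carries 4 σ bonds, giving a steric number of 4, so it is sp3.
C6 has 4 σ bonds: steric number 4 → sp3.
C7: 3 σ bonds, plus one π bond; 3 regions of electron density → sp2.
C8 carries 2 σ bonds, plus two π bonds, giving a steric number of 2, so it is sp.
C9 — 3 σ bonds, plus one π bond. Steric number 3, so sp2.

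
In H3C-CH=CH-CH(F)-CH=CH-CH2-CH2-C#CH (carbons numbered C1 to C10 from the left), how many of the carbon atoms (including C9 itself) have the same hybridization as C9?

C9 is sp (two π bonds).
C1: sp3
C2: sp2
C3: sp2
C4: sp3
C5: sp2
C6: sp2
C7: sp3
C8: sp3
C9: sp ✓
C10: sp ✓
2 carbons are sp.

2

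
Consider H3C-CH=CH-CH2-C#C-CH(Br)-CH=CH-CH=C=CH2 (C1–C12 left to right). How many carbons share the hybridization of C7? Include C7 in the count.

3

C7 is sp3 (only σ bonds).
C1: sp3 ✓
C2: sp2
C3: sp2
C4: sp3 ✓
C5: sp
C6: sp
C7: sp3 ✓
C8: sp2
C9: sp2
C10: sp2
C11: sp
C12: sp2
3 carbons are sp3.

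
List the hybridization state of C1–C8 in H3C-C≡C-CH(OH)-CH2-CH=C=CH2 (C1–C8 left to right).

C1 sp3, C2 sp, C3 sp, C4 sp3, C5 sp3, C6 sp2, C7 sp, C8 sp2

C1 is sp3: 4 σ bonds, 4 electron-density regions.
C2: 2 σ bonds, plus two π bonds — 2 electron domains, sp.
C3 — 2 σ bonds, plus two π bonds. Steric number 2, so sp.
C4 — 4 σ bonds. Steric number 4, so sp3.
C5 is sp3: 4 σ bonds, 4 electron-density regions.
C6: 3 σ bonds, plus one π bond; 3 regions of electron density → sp2.
C7 has 2 σ bonds, plus two π bonds: steric number 2 → sp.
C8 (3 σ bonds, plus one π bond) has steric number 3: sp2.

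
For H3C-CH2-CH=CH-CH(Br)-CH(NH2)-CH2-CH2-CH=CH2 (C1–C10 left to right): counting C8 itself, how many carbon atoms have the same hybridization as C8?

6

C8 is sp3 (only σ bonds).
C1: sp3 ✓
C2: sp3 ✓
C3: sp2
C4: sp2
C5: sp3 ✓
C6: sp3 ✓
C7: sp3 ✓
C8: sp3 ✓
C9: sp2
C10: sp2
6 carbons are sp3.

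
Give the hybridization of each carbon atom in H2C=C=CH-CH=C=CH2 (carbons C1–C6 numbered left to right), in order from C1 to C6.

C1 — 3 σ bonds, plus one π bond. Steric number 3, so sp2.
C2 carries 2 σ bonds, plus two π bonds, giving a steric number of 2, so it is sp.
C3 — 3 σ bonds, plus one π bond. Steric number 3, so sp2.
C4 is sp2: 3 σ bonds, plus one π bond, 3 electron-density regions.
C5 (2 σ bonds, plus two π bonds) has steric number 2: sp.
C6 has 3 σ bonds, plus one π bond: steric number 3 → sp2.

C1 sp2, C2 sp, C3 sp2, C4 sp2, C5 sp, C6 sp2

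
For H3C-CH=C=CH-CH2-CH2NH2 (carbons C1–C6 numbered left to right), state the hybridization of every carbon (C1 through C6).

C1 sp3, C2 sp2, C3 sp, C4 sp2, C5 sp3, C6 sp3

C1 is sp3: 4 σ bonds, 4 electron-density regions.
C2 is sp2: 3 σ bonds, plus one π bond, 3 electron-density regions.
C3 (2 σ bonds, plus two π bonds) has steric number 2: sp.
C4 (3 σ bonds, plus one π bond) has steric number 3: sp2.
C5 — 4 σ bonds. Steric number 4, so sp3.
C6 — 4 σ bonds. Steric number 4, so sp3.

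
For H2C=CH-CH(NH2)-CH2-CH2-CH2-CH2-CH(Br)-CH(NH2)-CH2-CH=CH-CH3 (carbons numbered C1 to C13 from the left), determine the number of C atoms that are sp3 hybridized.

9

C1: sp2
C2: sp2
C3: sp3 ✓
C4: sp3 ✓
C5: sp3 ✓
C6: sp3 ✓
C7: sp3 ✓
C8: sp3 ✓
C9: sp3 ✓
C10: sp3 ✓
C11: sp2
C12: sp2
C13: sp3 ✓
C3, C4, C5, C6, C7, C8, C9, C10, C13 → 9 sp3 carbons.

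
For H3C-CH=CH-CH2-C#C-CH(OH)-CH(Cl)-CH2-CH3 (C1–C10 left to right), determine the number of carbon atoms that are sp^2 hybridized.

C1: sp3
C2: sp2 ✓
C3: sp2 ✓
C4: sp3
C5: sp
C6: sp
C7: sp3
C8: sp3
C9: sp3
C10: sp3
C2, C3 → 2 sp2 carbons.

2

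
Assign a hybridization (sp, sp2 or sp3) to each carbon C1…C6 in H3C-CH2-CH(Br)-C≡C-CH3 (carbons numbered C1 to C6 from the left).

C1 — 4 σ bonds. Steric number 4, so sp3.
C2 carries 4 σ bonds, giving a steric number of 4, so it is sp3.
C3 is sp3: 4 σ bonds, 4 electron-density regions.
C4 (2 σ bonds, plus two π bonds) has steric number 2: sp.
C5 carries 2 σ bonds, plus two π bonds, giving a steric number of 2, so it is sp.
C6 (4 σ bonds) has steric number 4: sp3.

C1 sp3, C2 sp3, C3 sp3, C4 sp, C5 sp, C6 sp3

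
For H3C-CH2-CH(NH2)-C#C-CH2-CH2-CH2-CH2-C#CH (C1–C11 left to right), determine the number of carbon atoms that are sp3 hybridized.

7

C1: sp3 ✓
C2: sp3 ✓
C3: sp3 ✓
C4: sp
C5: sp
C6: sp3 ✓
C7: sp3 ✓
C8: sp3 ✓
C9: sp3 ✓
C10: sp
C11: sp
C1, C2, C3, C6, C7, C8, C9 → 7 sp3 carbons.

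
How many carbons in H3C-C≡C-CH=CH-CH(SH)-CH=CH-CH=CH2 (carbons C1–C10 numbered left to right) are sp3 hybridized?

2

C1: sp3 ✓
C2: sp
C3: sp
C4: sp2
C5: sp2
C6: sp3 ✓
C7: sp2
C8: sp2
C9: sp2
C10: sp2
C1, C6 → 2 sp3 carbons.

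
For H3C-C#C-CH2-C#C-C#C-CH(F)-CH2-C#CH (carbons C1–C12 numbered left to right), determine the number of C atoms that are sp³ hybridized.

C1: sp3 ✓
C2: sp
C3: sp
C4: sp3 ✓
C5: sp
C6: sp
C7: sp
C8: sp
C9: sp3 ✓
C10: sp3 ✓
C11: sp
C12: sp
C1, C4, C9, C10 → 4 sp3 carbons.

4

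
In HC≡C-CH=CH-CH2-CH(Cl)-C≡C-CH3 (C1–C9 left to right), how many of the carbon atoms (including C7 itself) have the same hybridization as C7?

4

C7 is sp (two π bonds).
C1: sp ✓
C2: sp ✓
C3: sp2
C4: sp2
C5: sp3
C6: sp3
C7: sp ✓
C8: sp ✓
C9: sp3
4 carbons are sp.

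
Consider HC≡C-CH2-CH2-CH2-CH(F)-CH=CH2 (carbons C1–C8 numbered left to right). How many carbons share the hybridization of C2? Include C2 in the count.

C2 is sp (two π bonds).
C1: sp ✓
C2: sp ✓
C3: sp3
C4: sp3
C5: sp3
C6: sp3
C7: sp2
C8: sp2
2 carbons are sp.

2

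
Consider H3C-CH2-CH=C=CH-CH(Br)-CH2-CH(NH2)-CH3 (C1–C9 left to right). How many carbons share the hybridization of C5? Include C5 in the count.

C5 is sp2 (one π bond).
C1: sp3
C2: sp3
C3: sp2 ✓
C4: sp
C5: sp2 ✓
C6: sp3
C7: sp3
C8: sp3
C9: sp3
2 carbons are sp2.

2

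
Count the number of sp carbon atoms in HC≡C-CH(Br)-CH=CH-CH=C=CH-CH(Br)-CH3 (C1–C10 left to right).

3

C1: sp ✓
C2: sp ✓
C3: sp3
C4: sp2
C5: sp2
C6: sp2
C7: sp ✓
C8: sp2
C9: sp3
C10: sp3
C1, C2, C7 → 3 sp carbons.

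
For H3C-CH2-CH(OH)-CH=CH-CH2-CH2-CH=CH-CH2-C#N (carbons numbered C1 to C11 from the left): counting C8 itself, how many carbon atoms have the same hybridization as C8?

4

C8 is sp2 (one π bond).
C1: sp3
C2: sp3
C3: sp3
C4: sp2 ✓
C5: sp2 ✓
C6: sp3
C7: sp3
C8: sp2 ✓
C9: sp2 ✓
C10: sp3
C11: sp
4 carbons are sp2.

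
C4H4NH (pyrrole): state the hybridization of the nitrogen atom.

N has three σ bonds; its lone pair occupies the p orbital and is part of the aromatic π system, so N is sp2 (not the sp3 a naive steric count of 4 would give).

sp2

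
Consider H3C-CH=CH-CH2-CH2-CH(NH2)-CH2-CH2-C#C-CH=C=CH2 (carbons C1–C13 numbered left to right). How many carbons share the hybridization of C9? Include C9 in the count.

C9 is sp (two π bonds).
C1: sp3
C2: sp2
C3: sp2
C4: sp3
C5: sp3
C6: sp3
C7: sp3
C8: sp3
C9: sp ✓
C10: sp ✓
C11: sp2
C12: sp ✓
C13: sp2
3 carbons are sp.

3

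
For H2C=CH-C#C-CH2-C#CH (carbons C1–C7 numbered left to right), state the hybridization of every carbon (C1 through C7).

C1 is sp2: 3 σ bonds, plus one π bond, 3 electron-density regions.
C2 — 3 σ bonds, plus one π bond. Steric number 3, so sp2.
C3 has 2 σ bonds, plus two π bonds: steric number 2 → sp.
C4: 2 σ bonds, plus two π bonds; 2 regions of electron density → sp.
C5 has 4 σ bonds: steric number 4 → sp3.
C6 carries 2 σ bonds, plus two π bonds, giving a steric number of 2, so it is sp.
C7 — 2 σ bonds, plus two π bonds. Steric number 2, so sp.

C1 sp2, C2 sp2, C3 sp, C4 sp, C5 sp3, C6 sp, C7 sp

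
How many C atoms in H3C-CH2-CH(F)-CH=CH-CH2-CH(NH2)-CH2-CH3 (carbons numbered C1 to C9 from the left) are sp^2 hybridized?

C1: sp3
C2: sp3
C3: sp3
C4: sp2 ✓
C5: sp2 ✓
C6: sp3
C7: sp3
C8: sp3
C9: sp3
C4, C5 → 2 sp2 carbons.

2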